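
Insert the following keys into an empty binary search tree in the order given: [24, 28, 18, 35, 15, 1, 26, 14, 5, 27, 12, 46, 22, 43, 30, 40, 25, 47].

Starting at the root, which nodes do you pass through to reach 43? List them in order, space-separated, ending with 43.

Resulting structure (node: left, right):
  24: L=18, R=28
  28: L=26, R=35
  18: L=15, R=22
  35: L=30, R=46
  15: L=1, R=–
  1: L=–, R=14
  26: L=25, R=27
  14: L=5, R=–
  5: L=–, R=12
  27: L=–, R=–
  12: L=–, R=–
  46: L=43, R=47
  22: L=–, R=–
  43: L=40, R=–
  30: L=–, R=–
  40: L=–, R=–
  25: L=–, R=–
  47: L=–, R=–

24 28 35 46 43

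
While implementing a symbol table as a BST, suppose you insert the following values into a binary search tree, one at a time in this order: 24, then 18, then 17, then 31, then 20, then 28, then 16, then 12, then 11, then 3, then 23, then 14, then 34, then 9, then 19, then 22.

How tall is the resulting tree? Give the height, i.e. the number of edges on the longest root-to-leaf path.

7

Resulting structure (node: left, right):
  24: L=18, R=31
  18: L=17, R=20
  17: L=16, R=–
  31: L=28, R=34
  20: L=19, R=23
  28: L=–, R=–
  16: L=12, R=–
  12: L=11, R=14
  11: L=3, R=–
  3: L=–, R=9
  23: L=22, R=–
  14: L=–, R=–
  34: L=–, R=–
  9: L=–, R=–
  19: L=–, R=–
  22: L=–, R=–

The deepest node is 9 at depth 7.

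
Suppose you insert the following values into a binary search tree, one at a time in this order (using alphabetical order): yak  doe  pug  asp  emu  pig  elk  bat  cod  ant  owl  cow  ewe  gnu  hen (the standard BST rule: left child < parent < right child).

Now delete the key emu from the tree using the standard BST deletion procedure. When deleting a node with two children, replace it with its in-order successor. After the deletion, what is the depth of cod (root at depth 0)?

Insert yak: tree is empty, so yak becomes the root.
Insert doe: doe < yak → go left. Place as left child of yak.
Insert pug: pug < yak → go left; pug > doe → go right. Place as right child of doe.
Insert asp: asp < yak → go left; asp < doe → go left. Place as left child of doe.
Insert emu: emu < yak → go left; emu > doe → go right; emu < pug → go left. Place as left child of pug.
Insert pig: pig < yak → go left; pig > doe → go right; pig < pug → go left; pig > emu → go right. Place as right child of emu.
Insert elk: elk < yak → go left; elk > doe → go right; elk < pug → go left; elk < emu → go left. Place as left child of emu.
Insert bat: bat < yak → go left; bat < doe → go left; bat > asp → go right. Place as right child of asp.
Insert cod: cod < yak → go left; cod < doe → go left; cod > asp → go right; cod > bat → go right. Place as right child of bat.
Insert ant: ant < yak → go left; ant < doe → go left; ant < asp → go left. Place as left child of asp.
Insert owl: owl < yak → go left; owl > doe → go right; owl < pug → go left; owl > emu → go right; owl < pig → go left. Place as left child of pig.
Insert cow: cow < yak → go left; cow < doe → go left; cow > asp → go right; cow > bat → go right; cow > cod → go right. Place as right child of cod.
Insert ewe: ewe < yak → go left; ewe > doe → go right; ewe < pug → go left; ewe > emu → go right; ewe < pig → go left; ewe < owl → go left. Place as left child of owl.
Insert gnu: gnu < yak → go left; gnu > doe → go right; gnu < pug → go left; gnu > emu → go right; gnu < pig → go left; gnu < owl → go left; gnu > ewe → go right. Place as right child of ewe.
Insert hen: hen < yak → go left; hen > doe → go right; hen < pug → go left; hen > emu → go right; hen < pig → go left; hen < owl → go left; hen > ewe → go right; hen > gnu → go right. Place as right child of gnu.

Delete emu (two children — replace with in-order successor).
After deletion, path to cod: yak → doe → asp → bat → cod.

4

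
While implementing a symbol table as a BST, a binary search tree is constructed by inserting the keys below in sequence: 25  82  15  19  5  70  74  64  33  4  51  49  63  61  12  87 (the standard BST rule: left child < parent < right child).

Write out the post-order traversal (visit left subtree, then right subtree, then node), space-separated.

4 12 5 19 15 49 61 63 51 33 64 74 70 87 82 25

Insert 25: tree is empty, so 25 becomes the root.
Insert 82: 82 > 25 → go right. Place as right child of 25.
Insert 15: 15 < 25 → go left. Place as left child of 25.
Insert 19: 19 < 25 → go left; 19 > 15 → go right. Place as right child of 15.
Insert 5: 5 < 25 → go left; 5 < 15 → go left. Place as left child of 15.
Insert 70: 70 > 25 → go right; 70 < 82 → go left. Place as left child of 82.
Insert 74: 74 > 25 → go right; 74 < 82 → go left; 74 > 70 → go right. Place as right child of 70.
Insert 64: 64 > 25 → go right; 64 < 82 → go left; 64 < 70 → go left. Place as left child of 70.
Insert 33: 33 > 25 → go right; 33 < 82 → go left; 33 < 70 → go left; 33 < 64 → go left. Place as left child of 64.
Insert 4: 4 < 25 → go left; 4 < 15 → go left; 4 < 5 → go left. Place as left child of 5.
Insert 51: 51 > 25 → go right; 51 < 82 → go left; 51 < 70 → go left; 51 < 64 → go left; 51 > 33 → go right. Place as right child of 33.
Insert 49: 49 > 25 → go right; 49 < 82 → go left; 49 < 70 → go left; 49 < 64 → go left; 49 > 33 → go right; 49 < 51 → go left. Place as left child of 51.
Insert 63: 63 > 25 → go right; 63 < 82 → go left; 63 < 70 → go left; 63 < 64 → go left; 63 > 33 → go right; 63 > 51 → go right. Place as right child of 51.
Insert 61: 61 > 25 → go right; 61 < 82 → go left; 61 < 70 → go left; 61 < 64 → go left; 61 > 33 → go right; 61 > 51 → go right; 61 < 63 → go left. Place as left child of 63.
Insert 12: 12 < 25 → go left; 12 < 15 → go left; 12 > 5 → go right. Place as right child of 5.
Insert 87: 87 > 25 → go right; 87 > 82 → go right. Place as right child of 82.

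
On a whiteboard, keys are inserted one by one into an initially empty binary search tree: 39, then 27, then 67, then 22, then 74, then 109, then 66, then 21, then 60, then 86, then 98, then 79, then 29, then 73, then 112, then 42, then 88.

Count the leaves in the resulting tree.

7

Insert 39: tree is empty, so 39 becomes the root.
Insert 27: 27 < 39 → go left. Place as left child of 39.
Insert 67: 67 > 39 → go right. Place as right child of 39.
Insert 22: 22 < 39 → go left; 22 < 27 → go left. Place as left child of 27.
Insert 74: 74 > 39 → go right; 74 > 67 → go right. Place as right child of 67.
Insert 109: 109 > 39 → go right; 109 > 67 → go right; 109 > 74 → go right. Place as right child of 74.
Insert 66: 66 > 39 → go right; 66 < 67 → go left. Place as left child of 67.
Insert 21: 21 < 39 → go left; 21 < 27 → go left; 21 < 22 → go left. Place as left child of 22.
Insert 60: 60 > 39 → go right; 60 < 67 → go left; 60 < 66 → go left. Place as left child of 66.
Insert 86: 86 > 39 → go right; 86 > 67 → go right; 86 > 74 → go right; 86 < 109 → go left. Place as left child of 109.
Insert 98: 98 > 39 → go right; 98 > 67 → go right; 98 > 74 → go right; 98 < 109 → go left; 98 > 86 → go right. Place as right child of 86.
Insert 79: 79 > 39 → go right; 79 > 67 → go right; 79 > 74 → go right; 79 < 109 → go left; 79 < 86 → go left. Place as left child of 86.
Insert 29: 29 < 39 → go left; 29 > 27 → go right. Place as right child of 27.
Insert 73: 73 > 39 → go right; 73 > 67 → go right; 73 < 74 → go left. Place as left child of 74.
Insert 112: 112 > 39 → go right; 112 > 67 → go right; 112 > 74 → go right; 112 > 109 → go right. Place as right child of 109.
Insert 42: 42 > 39 → go right; 42 < 67 → go left; 42 < 66 → go left; 42 < 60 → go left. Place as left child of 60.
Insert 88: 88 > 39 → go right; 88 > 67 → go right; 88 > 74 → go right; 88 < 109 → go left; 88 > 86 → go right; 88 < 98 → go left. Place as left child of 98.

Leaves: 21, 29, 42, 73, 79, 88, 112 — 7 in total.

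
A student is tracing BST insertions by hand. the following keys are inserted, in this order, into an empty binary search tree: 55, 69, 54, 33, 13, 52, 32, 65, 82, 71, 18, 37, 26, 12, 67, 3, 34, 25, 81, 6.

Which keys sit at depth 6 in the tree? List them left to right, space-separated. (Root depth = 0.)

6 26

Insert 55: tree is empty, so 55 becomes the root.
Insert 69: 69 > 55 → go right. Place as right child of 55.
Insert 54: 54 < 55 → go left. Place as left child of 55.
Insert 33: 33 < 55 → go left; 33 < 54 → go left. Place as left child of 54.
Insert 13: 13 < 55 → go left; 13 < 54 → go left; 13 < 33 → go left. Place as left child of 33.
Insert 52: 52 < 55 → go left; 52 < 54 → go left; 52 > 33 → go right. Place as right child of 33.
Insert 32: 32 < 55 → go left; 32 < 54 → go left; 32 < 33 → go left; 32 > 13 → go right. Place as right child of 13.
Insert 65: 65 > 55 → go right; 65 < 69 → go left. Place as left child of 69.
Insert 82: 82 > 55 → go right; 82 > 69 → go right. Place as right child of 69.
Insert 71: 71 > 55 → go right; 71 > 69 → go right; 71 < 82 → go left. Place as left child of 82.
Insert 18: 18 < 55 → go left; 18 < 54 → go left; 18 < 33 → go left; 18 > 13 → go right; 18 < 32 → go left. Place as left child of 32.
Insert 37: 37 < 55 → go left; 37 < 54 → go left; 37 > 33 → go right; 37 < 52 → go left. Place as left child of 52.
Insert 26: 26 < 55 → go left; 26 < 54 → go left; 26 < 33 → go left; 26 > 13 → go right; 26 < 32 → go left; 26 > 18 → go right. Place as right child of 18.
Insert 12: 12 < 55 → go left; 12 < 54 → go left; 12 < 33 → go left; 12 < 13 → go left. Place as left child of 13.
Insert 67: 67 > 55 → go right; 67 < 69 → go left; 67 > 65 → go right. Place as right child of 65.
Insert 3: 3 < 55 → go left; 3 < 54 → go left; 3 < 33 → go left; 3 < 13 → go left; 3 < 12 → go left. Place as left child of 12.
Insert 34: 34 < 55 → go left; 34 < 54 → go left; 34 > 33 → go right; 34 < 52 → go left; 34 < 37 → go left. Place as left child of 37.
Insert 25: 25 < 55 → go left; 25 < 54 → go left; 25 < 33 → go left; 25 > 13 → go right; 25 < 32 → go left; 25 > 18 → go right; 25 < 26 → go left. Place as left child of 26.
Insert 81: 81 > 55 → go right; 81 > 69 → go right; 81 < 82 → go left; 81 > 71 → go right. Place as right child of 71.
Insert 6: 6 < 55 → go left; 6 < 54 → go left; 6 < 33 → go left; 6 < 13 → go left; 6 < 12 → go left; 6 > 3 → go right. Place as right child of 3.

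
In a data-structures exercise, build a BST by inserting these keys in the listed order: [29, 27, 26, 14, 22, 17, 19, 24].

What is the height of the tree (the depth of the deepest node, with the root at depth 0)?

6

29: root
27: left child of 29 (depth 1)
26: left child of 27 (depth 2)
14: left child of 26 (depth 3)
22: right child of 14 (depth 4)
17: left child of 22 (depth 5)
19: right child of 17 (depth 6)
24: right child of 22 (depth 5)

The deepest node is 19 at depth 6.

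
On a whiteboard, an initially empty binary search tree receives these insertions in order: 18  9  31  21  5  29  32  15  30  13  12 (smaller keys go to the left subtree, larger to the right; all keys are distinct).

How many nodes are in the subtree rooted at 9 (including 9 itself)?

5

18: root
9: left child of 18 (depth 1)
31: right child of 18 (depth 1)
21: left child of 31 (depth 2)
5: left child of 9 (depth 2)
29: right child of 21 (depth 3)
32: right child of 31 (depth 2)
15: right child of 9 (depth 2)
30: right child of 29 (depth 4)
13: left child of 15 (depth 3)
12: left child of 13 (depth 4)

Subtree rooted at 9 contains: 9, 5, 15, 13, 12 — 5 nodes.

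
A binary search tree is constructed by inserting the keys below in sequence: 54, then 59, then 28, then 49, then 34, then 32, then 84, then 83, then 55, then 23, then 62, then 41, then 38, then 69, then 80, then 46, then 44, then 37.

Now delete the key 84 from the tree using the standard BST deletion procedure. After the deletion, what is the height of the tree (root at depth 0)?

6

Insert 54: tree is empty, so 54 becomes the root.
Insert 59: 59 > 54 → go right. Place as right child of 54.
Insert 28: 28 < 54 → go left. Place as left child of 54.
Insert 49: 49 < 54 → go left; 49 > 28 → go right. Place as right child of 28.
Insert 34: 34 < 54 → go left; 34 > 28 → go right; 34 < 49 → go left. Place as left child of 49.
Insert 32: 32 < 54 → go left; 32 > 28 → go right; 32 < 49 → go left; 32 < 34 → go left. Place as left child of 34.
Insert 84: 84 > 54 → go right; 84 > 59 → go right. Place as right child of 59.
Insert 83: 83 > 54 → go right; 83 > 59 → go right; 83 < 84 → go left. Place as left child of 84.
Insert 55: 55 > 54 → go right; 55 < 59 → go left. Place as left child of 59.
Insert 23: 23 < 54 → go left; 23 < 28 → go left. Place as left child of 28.
Insert 62: 62 > 54 → go right; 62 > 59 → go right; 62 < 84 → go left; 62 < 83 → go left. Place as left child of 83.
Insert 41: 41 < 54 → go left; 41 > 28 → go right; 41 < 49 → go left; 41 > 34 → go right. Place as right child of 34.
Insert 38: 38 < 54 → go left; 38 > 28 → go right; 38 < 49 → go left; 38 > 34 → go right; 38 < 41 → go left. Place as left child of 41.
Insert 69: 69 > 54 → go right; 69 > 59 → go right; 69 < 84 → go left; 69 < 83 → go left; 69 > 62 → go right. Place as right child of 62.
Insert 80: 80 > 54 → go right; 80 > 59 → go right; 80 < 84 → go left; 80 < 83 → go left; 80 > 62 → go right; 80 > 69 → go right. Place as right child of 69.
Insert 46: 46 < 54 → go left; 46 > 28 → go right; 46 < 49 → go left; 46 > 34 → go right; 46 > 41 → go right. Place as right child of 41.
Insert 44: 44 < 54 → go left; 44 > 28 → go right; 44 < 49 → go left; 44 > 34 → go right; 44 > 41 → go right; 44 < 46 → go left. Place as left child of 46.
Insert 37: 37 < 54 → go left; 37 > 28 → go right; 37 < 49 → go left; 37 > 34 → go right; 37 < 41 → go left; 37 < 38 → go left. Place as left child of 38.

Delete 84 (at most one child — splice it out).
After deletion, deepest node is 44 at depth 6.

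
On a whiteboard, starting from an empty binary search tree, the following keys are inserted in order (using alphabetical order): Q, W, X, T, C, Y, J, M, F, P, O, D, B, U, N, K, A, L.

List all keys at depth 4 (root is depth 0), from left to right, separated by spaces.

Insert Q: tree is empty, so Q becomes the root.
Insert W: W > Q → go right. Place as right child of Q.
Insert X: X > Q → go right; X > W → go right. Place as right child of W.
Insert T: T > Q → go right; T < W → go left. Place as left child of W.
Insert C: C < Q → go left. Place as left child of Q.
Insert Y: Y > Q → go right; Y > W → go right; Y > X → go right. Place as right child of X.
Insert J: J < Q → go left; J > C → go right. Place as right child of C.
Insert M: M < Q → go left; M > C → go right; M > J → go right. Place as right child of J.
Insert F: F < Q → go left; F > C → go right; F < J → go left. Place as left child of J.
Insert P: P < Q → go left; P > C → go right; P > J → go right; P > M → go right. Place as right child of M.
Insert O: O < Q → go left; O > C → go right; O > J → go right; O > M → go right; O < P → go left. Place as left child of P.
Insert D: D < Q → go left; D > C → go right; D < J → go left; D < F → go left. Place as left child of F.
Insert B: B < Q → go left; B < C → go left. Place as left child of C.
Insert U: U > Q → go right; U < W → go left; U > T → go right. Place as right child of T.
Insert N: N < Q → go left; N > C → go right; N > J → go right; N > M → go right; N < P → go left; N < O → go left. Place as left child of O.
Insert K: K < Q → go left; K > C → go right; K > J → go right; K < M → go left. Place as left child of M.
Insert A: A < Q → go left; A < C → go left; A < B → go left. Place as left child of B.
Insert L: L < Q → go left; L > C → go right; L > J → go right; L < M → go left; L > K → go right. Place as right child of K.

D K P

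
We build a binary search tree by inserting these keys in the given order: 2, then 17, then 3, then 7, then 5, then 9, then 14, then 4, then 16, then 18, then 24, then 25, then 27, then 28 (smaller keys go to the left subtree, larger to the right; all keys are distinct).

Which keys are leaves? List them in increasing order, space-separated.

Insert 2: tree is empty, so 2 becomes the root.
Insert 17: 17 > 2 → go right. Place as right child of 2.
Insert 3: 3 > 2 → go right; 3 < 17 → go left. Place as left child of 17.
Insert 7: 7 > 2 → go right; 7 < 17 → go left; 7 > 3 → go right. Place as right child of 3.
Insert 5: 5 > 2 → go right; 5 < 17 → go left; 5 > 3 → go right; 5 < 7 → go left. Place as left child of 7.
Insert 9: 9 > 2 → go right; 9 < 17 → go left; 9 > 3 → go right; 9 > 7 → go right. Place as right child of 7.
Insert 14: 14 > 2 → go right; 14 < 17 → go left; 14 > 3 → go right; 14 > 7 → go right; 14 > 9 → go right. Place as right child of 9.
Insert 4: 4 > 2 → go right; 4 < 17 → go left; 4 > 3 → go right; 4 < 7 → go left; 4 < 5 → go left. Place as left child of 5.
Insert 16: 16 > 2 → go right; 16 < 17 → go left; 16 > 3 → go right; 16 > 7 → go right; 16 > 9 → go right; 16 > 14 → go right. Place as right child of 14.
Insert 18: 18 > 2 → go right; 18 > 17 → go right. Place as right child of 17.
Insert 24: 24 > 2 → go right; 24 > 17 → go right; 24 > 18 → go right. Place as right child of 18.
Insert 25: 25 > 2 → go right; 25 > 17 → go right; 25 > 18 → go right; 25 > 24 → go right. Place as right child of 24.
Insert 27: 27 > 2 → go right; 27 > 17 → go right; 27 > 18 → go right; 27 > 24 → go right; 27 > 25 → go right. Place as right child of 25.
Insert 28: 28 > 2 → go right; 28 > 17 → go right; 28 > 18 → go right; 28 > 24 → go right; 28 > 25 → go right; 28 > 27 → go right. Place as right child of 27.

4 16 28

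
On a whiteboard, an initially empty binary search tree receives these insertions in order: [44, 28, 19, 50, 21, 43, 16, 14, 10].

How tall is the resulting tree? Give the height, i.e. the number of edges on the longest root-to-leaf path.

Insert 44: tree is empty, so 44 becomes the root.
Insert 28: 28 < 44 → go left. Place as left child of 44.
Insert 19: 19 < 44 → go left; 19 < 28 → go left. Place as left child of 28.
Insert 50: 50 > 44 → go right. Place as right child of 44.
Insert 21: 21 < 44 → go left; 21 < 28 → go left; 21 > 19 → go right. Place as right child of 19.
Insert 43: 43 < 44 → go left; 43 > 28 → go right. Place as right child of 28.
Insert 16: 16 < 44 → go left; 16 < 28 → go left; 16 < 19 → go left. Place as left child of 19.
Insert 14: 14 < 44 → go left; 14 < 28 → go left; 14 < 19 → go left; 14 < 16 → go left. Place as left child of 16.
Insert 10: 10 < 44 → go left; 10 < 28 → go left; 10 < 19 → go left; 10 < 16 → go left; 10 < 14 → go left. Place as left child of 14.

The deepest node is 10 at depth 5.

5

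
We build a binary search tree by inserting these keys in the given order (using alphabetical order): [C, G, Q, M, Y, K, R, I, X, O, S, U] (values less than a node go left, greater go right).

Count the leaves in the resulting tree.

C: root
G: right child of C (depth 1)
Q: right child of G (depth 2)
M: left child of Q (depth 3)
Y: right child of Q (depth 3)
K: left child of M (depth 4)
R: left child of Y (depth 4)
I: left child of K (depth 5)
X: right child of R (depth 5)
O: right child of M (depth 4)
S: left child of X (depth 6)
U: right child of S (depth 7)

Leaves: I, O, U — 3 in total.

3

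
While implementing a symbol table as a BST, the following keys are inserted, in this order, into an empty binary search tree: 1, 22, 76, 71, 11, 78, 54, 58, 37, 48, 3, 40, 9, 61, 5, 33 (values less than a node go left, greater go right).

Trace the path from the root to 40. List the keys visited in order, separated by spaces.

1: root
22: right child of 1 (depth 1)
76: right child of 22 (depth 2)
71: left child of 76 (depth 3)
11: left child of 22 (depth 2)
78: right child of 76 (depth 3)
54: left child of 71 (depth 4)
58: right child of 54 (depth 5)
37: left child of 54 (depth 5)
48: right child of 37 (depth 6)
3: left child of 11 (depth 3)
40: left child of 48 (depth 7)
9: right child of 3 (depth 4)
61: right child of 58 (depth 6)
5: left child of 9 (depth 5)
33: left child of 37 (depth 6)

1 22 76 71 54 37 48 40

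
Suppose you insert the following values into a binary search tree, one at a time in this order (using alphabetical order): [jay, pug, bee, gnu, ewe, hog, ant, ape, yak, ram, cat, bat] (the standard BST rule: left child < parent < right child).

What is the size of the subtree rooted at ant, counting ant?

jay: root
pug: right child of jay (depth 1)
bee: left child of jay (depth 1)
gnu: right child of bee (depth 2)
ewe: left child of gnu (depth 3)
hog: right child of gnu (depth 3)
ant: left child of bee (depth 2)
ape: right child of ant (depth 3)
yak: right child of pug (depth 2)
ram: left child of yak (depth 3)
cat: left child of ewe (depth 4)
bat: right child of ape (depth 4)

Subtree rooted at ant contains: ant, ape, bat — 3 nodes.

3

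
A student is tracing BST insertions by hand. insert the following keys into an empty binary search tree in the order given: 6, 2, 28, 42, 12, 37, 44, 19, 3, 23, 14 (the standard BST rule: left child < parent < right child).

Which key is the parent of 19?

12

Resulting structure (node: left, right):
  6: L=2, R=28
  2: L=–, R=3
  28: L=12, R=42
  42: L=37, R=44
  12: L=–, R=19
  37: L=–, R=–
  44: L=–, R=–
  19: L=14, R=23
  3: L=–, R=–
  23: L=–, R=–
  14: L=–, R=–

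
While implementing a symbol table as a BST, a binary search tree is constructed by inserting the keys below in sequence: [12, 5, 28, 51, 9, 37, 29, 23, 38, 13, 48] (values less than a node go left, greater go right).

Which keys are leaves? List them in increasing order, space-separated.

9 13 29 48

Resulting structure (node: left, right):
  12: L=5, R=28
  5: L=–, R=9
  28: L=23, R=51
  51: L=37, R=–
  9: L=–, R=–
  37: L=29, R=38
  29: L=–, R=–
  23: L=13, R=–
  38: L=–, R=48
  13: L=–, R=–
  48: L=–, R=–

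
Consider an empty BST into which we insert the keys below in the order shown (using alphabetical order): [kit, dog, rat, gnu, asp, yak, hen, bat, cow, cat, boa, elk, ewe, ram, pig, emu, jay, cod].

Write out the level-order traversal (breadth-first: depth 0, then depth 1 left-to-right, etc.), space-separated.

kit: root
dog: left child of kit (depth 1)
rat: right child of kit (depth 1)
gnu: right child of dog (depth 2)
asp: left child of dog (depth 2)
yak: right child of rat (depth 2)
hen: right child of gnu (depth 3)
bat: right child of asp (depth 3)
cow: right child of bat (depth 4)
cat: left child of cow (depth 5)
boa: left child of cat (depth 6)
elk: left child of gnu (depth 3)
ewe: right child of elk (depth 4)
ram: left child of rat (depth 2)
pig: left child of ram (depth 3)
emu: left child of ewe (depth 5)
jay: right child of hen (depth 4)
cod: right child of cat (depth 6)

kit dog rat asp gnu ram yak bat elk hen pig cow ewe jay cat emu boa cod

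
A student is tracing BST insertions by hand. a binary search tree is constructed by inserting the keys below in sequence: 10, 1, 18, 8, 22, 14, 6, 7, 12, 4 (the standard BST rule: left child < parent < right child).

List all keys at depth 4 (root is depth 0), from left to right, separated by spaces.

10: root
1: left child of 10 (depth 1)
18: right child of 10 (depth 1)
8: right child of 1 (depth 2)
22: right child of 18 (depth 2)
14: left child of 18 (depth 2)
6: left child of 8 (depth 3)
7: right child of 6 (depth 4)
12: left child of 14 (depth 3)
4: left child of 6 (depth 4)

4 7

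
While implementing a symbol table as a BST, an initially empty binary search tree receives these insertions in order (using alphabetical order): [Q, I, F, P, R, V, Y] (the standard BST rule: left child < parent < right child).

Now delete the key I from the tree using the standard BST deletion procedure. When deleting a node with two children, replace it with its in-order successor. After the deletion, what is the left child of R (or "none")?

Q: root
I: left child of Q (depth 1)
F: left child of I (depth 2)
P: right child of I (depth 2)
R: right child of Q (depth 1)
V: right child of R (depth 2)
Y: right child of V (depth 3)

Delete I (two children — replace with in-order successor).
After deletion, R's left child: none.

none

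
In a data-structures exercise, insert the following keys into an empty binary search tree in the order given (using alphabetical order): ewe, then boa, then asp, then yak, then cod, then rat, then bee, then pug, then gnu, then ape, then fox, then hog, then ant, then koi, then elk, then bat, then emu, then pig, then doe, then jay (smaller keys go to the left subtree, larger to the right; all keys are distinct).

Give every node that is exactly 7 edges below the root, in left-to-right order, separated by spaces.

jay pig

Insert ewe: tree is empty, so ewe becomes the root.
Insert boa: boa < ewe → go left. Place as left child of ewe.
Insert asp: asp < ewe → go left; asp < boa → go left. Place as left child of boa.
Insert yak: yak > ewe → go right. Place as right child of ewe.
Insert cod: cod < ewe → go left; cod > boa → go right. Place as right child of boa.
Insert rat: rat > ewe → go right; rat < yak → go left. Place as left child of yak.
Insert bee: bee < ewe → go left; bee < boa → go left; bee > asp → go right. Place as right child of asp.
Insert pug: pug > ewe → go right; pug < yak → go left; pug < rat → go left. Place as left child of rat.
Insert gnu: gnu > ewe → go right; gnu < yak → go left; gnu < rat → go left; gnu < pug → go left. Place as left child of pug.
Insert ape: ape < ewe → go left; ape < boa → go left; ape < asp → go left. Place as left child of asp.
Insert fox: fox > ewe → go right; fox < yak → go left; fox < rat → go left; fox < pug → go left; fox < gnu → go left. Place as left child of gnu.
Insert hog: hog > ewe → go right; hog < yak → go left; hog < rat → go left; hog < pug → go left; hog > gnu → go right. Place as right child of gnu.
Insert ant: ant < ewe → go left; ant < boa → go left; ant < asp → go left; ant < ape → go left. Place as left child of ape.
Insert koi: koi > ewe → go right; koi < yak → go left; koi < rat → go left; koi < pug → go left; koi > gnu → go right; koi > hog → go right. Place as right child of hog.
Insert elk: elk < ewe → go left; elk > boa → go right; elk > cod → go right. Place as right child of cod.
Insert bat: bat < ewe → go left; bat < boa → go left; bat > asp → go right; bat < bee → go left. Place as left child of bee.
Insert emu: emu < ewe → go left; emu > boa → go right; emu > cod → go right; emu > elk → go right. Place as right child of elk.
Insert pig: pig > ewe → go right; pig < yak → go left; pig < rat → go left; pig < pug → go left; pig > gnu → go right; pig > hog → go right; pig > koi → go right. Place as right child of koi.
Insert doe: doe < ewe → go left; doe > boa → go right; doe > cod → go right; doe < elk → go left. Place as left child of elk.
Insert jay: jay > ewe → go right; jay < yak → go left; jay < rat → go left; jay < pug → go left; jay > gnu → go right; jay > hog → go right; jay < koi → go left. Place as left child of koi.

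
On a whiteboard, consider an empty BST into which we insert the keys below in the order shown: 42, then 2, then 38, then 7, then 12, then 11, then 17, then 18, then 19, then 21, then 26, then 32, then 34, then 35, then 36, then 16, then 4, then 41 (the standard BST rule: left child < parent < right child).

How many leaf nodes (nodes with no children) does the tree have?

5

42: root
2: left child of 42 (depth 1)
38: right child of 2 (depth 2)
7: left child of 38 (depth 3)
12: right child of 7 (depth 4)
11: left child of 12 (depth 5)
17: right child of 12 (depth 5)
18: right child of 17 (depth 6)
19: right child of 18 (depth 7)
21: right child of 19 (depth 8)
26: right child of 21 (depth 9)
32: right child of 26 (depth 10)
34: right child of 32 (depth 11)
35: right child of 34 (depth 12)
36: right child of 35 (depth 13)
16: left child of 17 (depth 6)
4: left child of 7 (depth 4)
41: right child of 38 (depth 3)

Leaves: 4, 11, 16, 36, 41 — 5 in total.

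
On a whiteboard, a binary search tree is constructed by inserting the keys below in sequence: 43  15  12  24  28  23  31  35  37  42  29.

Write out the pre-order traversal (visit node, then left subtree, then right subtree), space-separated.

Insert 43: tree is empty, so 43 becomes the root.
Insert 15: 15 < 43 → go left. Place as left child of 43.
Insert 12: 12 < 43 → go left; 12 < 15 → go left. Place as left child of 15.
Insert 24: 24 < 43 → go left; 24 > 15 → go right. Place as right child of 15.
Insert 28: 28 < 43 → go left; 28 > 15 → go right; 28 > 24 → go right. Place as right child of 24.
Insert 23: 23 < 43 → go left; 23 > 15 → go right; 23 < 24 → go left. Place as left child of 24.
Insert 31: 31 < 43 → go left; 31 > 15 → go right; 31 > 24 → go right; 31 > 28 → go right. Place as right child of 28.
Insert 35: 35 < 43 → go left; 35 > 15 → go right; 35 > 24 → go right; 35 > 28 → go right; 35 > 31 → go right. Place as right child of 31.
Insert 37: 37 < 43 → go left; 37 > 15 → go right; 37 > 24 → go right; 37 > 28 → go right; 37 > 31 → go right; 37 > 35 → go right. Place as right child of 35.
Insert 42: 42 < 43 → go left; 42 > 15 → go right; 42 > 24 → go right; 42 > 28 → go right; 42 > 31 → go right; 42 > 35 → go right; 42 > 37 → go right. Place as right child of 37.
Insert 29: 29 < 43 → go left; 29 > 15 → go right; 29 > 24 → go right; 29 > 28 → go right; 29 < 31 → go left. Place as left child of 31.

43 15 12 24 23 28 31 29 35 37 42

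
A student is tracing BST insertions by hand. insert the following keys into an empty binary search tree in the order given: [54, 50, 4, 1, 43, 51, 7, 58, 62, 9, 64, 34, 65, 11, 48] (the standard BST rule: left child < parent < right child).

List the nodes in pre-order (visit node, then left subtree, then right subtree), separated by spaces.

54 50 4 1 43 7 9 34 11 48 51 58 62 64 65

Insert 54: tree is empty, so 54 becomes the root.
Insert 50: 50 < 54 → go left. Place as left child of 54.
Insert 4: 4 < 54 → go left; 4 < 50 → go left. Place as left child of 50.
Insert 1: 1 < 54 → go left; 1 < 50 → go left; 1 < 4 → go left. Place as left child of 4.
Insert 43: 43 < 54 → go left; 43 < 50 → go left; 43 > 4 → go right. Place as right child of 4.
Insert 51: 51 < 54 → go left; 51 > 50 → go right. Place as right child of 50.
Insert 7: 7 < 54 → go left; 7 < 50 → go left; 7 > 4 → go right; 7 < 43 → go left. Place as left child of 43.
Insert 58: 58 > 54 → go right. Place as right child of 54.
Insert 62: 62 > 54 → go right; 62 > 58 → go right. Place as right child of 58.
Insert 9: 9 < 54 → go left; 9 < 50 → go left; 9 > 4 → go right; 9 < 43 → go left; 9 > 7 → go right. Place as right child of 7.
Insert 64: 64 > 54 → go right; 64 > 58 → go right; 64 > 62 → go right. Place as right child of 62.
Insert 34: 34 < 54 → go left; 34 < 50 → go left; 34 > 4 → go right; 34 < 43 → go left; 34 > 7 → go right; 34 > 9 → go right. Place as right child of 9.
Insert 65: 65 > 54 → go right; 65 > 58 → go right; 65 > 62 → go right; 65 > 64 → go right. Place as right child of 64.
Insert 11: 11 < 54 → go left; 11 < 50 → go left; 11 > 4 → go right; 11 < 43 → go left; 11 > 7 → go right; 11 > 9 → go right; 11 < 34 → go left. Place as left child of 34.
Insert 48: 48 < 54 → go left; 48 < 50 → go left; 48 > 4 → go right; 48 > 43 → go right. Place as right child of 43.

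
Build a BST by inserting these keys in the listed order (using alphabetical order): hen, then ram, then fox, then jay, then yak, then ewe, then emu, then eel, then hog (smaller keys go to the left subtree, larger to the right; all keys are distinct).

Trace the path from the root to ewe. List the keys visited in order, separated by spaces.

hen fox ewe

Insert hen: tree is empty, so hen becomes the root.
Insert ram: ram > hen → go right. Place as right child of hen.
Insert fox: fox < hen → go left. Place as left child of hen.
Insert jay: jay > hen → go right; jay < ram → go left. Place as left child of ram.
Insert yak: yak > hen → go right; yak > ram → go right. Place as right child of ram.
Insert ewe: ewe < hen → go left; ewe < fox → go left. Place as left child of fox.
Insert emu: emu < hen → go left; emu < fox → go left; emu < ewe → go left. Place as left child of ewe.
Insert eel: eel < hen → go left; eel < fox → go left; eel < ewe → go left; eel < emu → go left. Place as left child of emu.
Insert hog: hog > hen → go right; hog < ram → go left; hog < jay → go left. Place as left child of jay.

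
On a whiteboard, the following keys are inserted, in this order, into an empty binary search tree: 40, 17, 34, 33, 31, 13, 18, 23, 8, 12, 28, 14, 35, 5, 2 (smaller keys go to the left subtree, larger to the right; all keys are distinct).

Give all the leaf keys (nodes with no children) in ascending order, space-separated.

2 12 14 28 35

Resulting structure (node: left, right):
  40: L=17, R=–
  17: L=13, R=34
  34: L=33, R=35
  33: L=31, R=–
  31: L=18, R=–
  13: L=8, R=14
  18: L=–, R=23
  23: L=–, R=28
  8: L=5, R=12
  12: L=–, R=–
  28: L=–, R=–
  14: L=–, R=–
  35: L=–, R=–
  5: L=2, R=–
  2: L=–, R=–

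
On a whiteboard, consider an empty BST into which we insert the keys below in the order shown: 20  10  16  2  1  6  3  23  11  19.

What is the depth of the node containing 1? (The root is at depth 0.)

3

Insert 20: tree is empty, so 20 becomes the root.
Insert 10: 10 < 20 → go left. Place as left child of 20.
Insert 16: 16 < 20 → go left; 16 > 10 → go right. Place as right child of 10.
Insert 2: 2 < 20 → go left; 2 < 10 → go left. Place as left child of 10.
Insert 1: 1 < 20 → go left; 1 < 10 → go left; 1 < 2 → go left. Place as left child of 2.
Insert 6: 6 < 20 → go left; 6 < 10 → go left; 6 > 2 → go right. Place as right child of 2.
Insert 3: 3 < 20 → go left; 3 < 10 → go left; 3 > 2 → go right; 3 < 6 → go left. Place as left child of 6.
Insert 23: 23 > 20 → go right. Place as right child of 20.
Insert 11: 11 < 20 → go left; 11 > 10 → go right; 11 < 16 → go left. Place as left child of 16.
Insert 19: 19 < 20 → go left; 19 > 10 → go right; 19 > 16 → go right. Place as right child of 16.

Path to 1: 20 → 10 → 2 → 1, which is 3 edges.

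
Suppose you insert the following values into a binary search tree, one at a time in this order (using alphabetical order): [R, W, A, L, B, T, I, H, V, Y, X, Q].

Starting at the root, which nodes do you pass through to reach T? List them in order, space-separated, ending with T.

R W T

R: root
W: right child of R (depth 1)
A: left child of R (depth 1)
L: right child of A (depth 2)
B: left child of L (depth 3)
T: left child of W (depth 2)
I: right child of B (depth 4)
H: left child of I (depth 5)
V: right child of T (depth 3)
Y: right child of W (depth 2)
X: left child of Y (depth 3)
Q: right child of L (depth 3)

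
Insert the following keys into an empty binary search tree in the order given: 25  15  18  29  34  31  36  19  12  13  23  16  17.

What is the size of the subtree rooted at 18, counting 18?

Resulting structure (node: left, right):
  25: L=15, R=29
  15: L=12, R=18
  18: L=16, R=19
  29: L=–, R=34
  34: L=31, R=36
  31: L=–, R=–
  36: L=–, R=–
  19: L=–, R=23
  12: L=–, R=13
  13: L=–, R=–
  23: L=–, R=–
  16: L=–, R=17
  17: L=–, R=–

Subtree rooted at 18 contains: 18, 16, 17, 19, 23 — 5 nodes.

5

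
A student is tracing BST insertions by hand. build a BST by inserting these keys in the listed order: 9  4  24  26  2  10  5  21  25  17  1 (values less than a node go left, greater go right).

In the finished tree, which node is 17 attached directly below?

21

Resulting structure (node: left, right):
  9: L=4, R=24
  4: L=2, R=5
  24: L=10, R=26
  26: L=25, R=–
  2: L=1, R=–
  10: L=–, R=21
  5: L=–, R=–
  21: L=17, R=–
  25: L=–, R=–
  17: L=–, R=–
  1: L=–, R=–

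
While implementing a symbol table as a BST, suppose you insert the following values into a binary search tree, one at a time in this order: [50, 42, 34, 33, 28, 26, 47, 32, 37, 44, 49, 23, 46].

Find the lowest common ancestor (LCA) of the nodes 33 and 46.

Insert 50: tree is empty, so 50 becomes the root.
Insert 42: 42 < 50 → go left. Place as left child of 50.
Insert 34: 34 < 50 → go left; 34 < 42 → go left. Place as left child of 42.
Insert 33: 33 < 50 → go left; 33 < 42 → go left; 33 < 34 → go left. Place as left child of 34.
Insert 28: 28 < 50 → go left; 28 < 42 → go left; 28 < 34 → go left; 28 < 33 → go left. Place as left child of 33.
Insert 26: 26 < 50 → go left; 26 < 42 → go left; 26 < 34 → go left; 26 < 33 → go left; 26 < 28 → go left. Place as left child of 28.
Insert 47: 47 < 50 → go left; 47 > 42 → go right. Place as right child of 42.
Insert 32: 32 < 50 → go left; 32 < 42 → go left; 32 < 34 → go left; 32 < 33 → go left; 32 > 28 → go right. Place as right child of 28.
Insert 37: 37 < 50 → go left; 37 < 42 → go left; 37 > 34 → go right. Place as right child of 34.
Insert 44: 44 < 50 → go left; 44 > 42 → go right; 44 < 47 → go left. Place as left child of 47.
Insert 49: 49 < 50 → go left; 49 > 42 → go right; 49 > 47 → go right. Place as right child of 47.
Insert 23: 23 < 50 → go left; 23 < 42 → go left; 23 < 34 → go left; 23 < 33 → go left; 23 < 28 → go left; 23 < 26 → go left. Place as left child of 26.
Insert 46: 46 < 50 → go left; 46 > 42 → go right; 46 < 47 → go left; 46 > 44 → go right. Place as right child of 44.

Path to 33: 50 → 42 → 34 → 33
Path to 46: 50 → 42 → 47 → 44 → 46
The paths share a prefix ending at 42, then split left and right.

42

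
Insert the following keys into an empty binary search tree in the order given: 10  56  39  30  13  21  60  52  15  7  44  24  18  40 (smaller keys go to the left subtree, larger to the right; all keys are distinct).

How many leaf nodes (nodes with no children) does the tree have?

Resulting structure (node: left, right):
  10: L=7, R=56
  56: L=39, R=60
  39: L=30, R=52
  30: L=13, R=–
  13: L=–, R=21
  21: L=15, R=24
  60: L=–, R=–
  52: L=44, R=–
  15: L=–, R=18
  7: L=–, R=–
  44: L=40, R=–
  24: L=–, R=–
  18: L=–, R=–
  40: L=–, R=–

Leaves: 7, 18, 24, 40, 60 — 5 in total.

5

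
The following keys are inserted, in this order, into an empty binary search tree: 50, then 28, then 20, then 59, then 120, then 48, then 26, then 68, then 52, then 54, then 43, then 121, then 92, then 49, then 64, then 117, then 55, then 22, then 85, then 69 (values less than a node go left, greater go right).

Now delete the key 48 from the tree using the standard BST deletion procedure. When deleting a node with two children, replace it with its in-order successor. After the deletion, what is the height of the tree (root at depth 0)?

Insert 50: tree is empty, so 50 becomes the root.
Insert 28: 28 < 50 → go left. Place as left child of 50.
Insert 20: 20 < 50 → go left; 20 < 28 → go left. Place as left child of 28.
Insert 59: 59 > 50 → go right. Place as right child of 50.
Insert 120: 120 > 50 → go right; 120 > 59 → go right. Place as right child of 59.
Insert 48: 48 < 50 → go left; 48 > 28 → go right. Place as right child of 28.
Insert 26: 26 < 50 → go left; 26 < 28 → go left; 26 > 20 → go right. Place as right child of 20.
Insert 68: 68 > 50 → go right; 68 > 59 → go right; 68 < 120 → go left. Place as left child of 120.
Insert 52: 52 > 50 → go right; 52 < 59 → go left. Place as left child of 59.
Insert 54: 54 > 50 → go right; 54 < 59 → go left; 54 > 52 → go right. Place as right child of 52.
Insert 43: 43 < 50 → go left; 43 > 28 → go right; 43 < 48 → go left. Place as left child of 48.
Insert 121: 121 > 50 → go right; 121 > 59 → go right; 121 > 120 → go right. Place as right child of 120.
Insert 92: 92 > 50 → go right; 92 > 59 → go right; 92 < 120 → go left; 92 > 68 → go right. Place as right child of 68.
Insert 49: 49 < 50 → go left; 49 > 28 → go right; 49 > 48 → go right. Place as right child of 48.
Insert 64: 64 > 50 → go right; 64 > 59 → go right; 64 < 120 → go left; 64 < 68 → go left. Place as left child of 68.
Insert 117: 117 > 50 → go right; 117 > 59 → go right; 117 < 120 → go left; 117 > 68 → go right; 117 > 92 → go right. Place as right child of 92.
Insert 55: 55 > 50 → go right; 55 < 59 → go left; 55 > 52 → go right; 55 > 54 → go right. Place as right child of 54.
Insert 22: 22 < 50 → go left; 22 < 28 → go left; 22 > 20 → go right; 22 < 26 → go left. Place as left child of 26.
Insert 85: 85 > 50 → go right; 85 > 59 → go right; 85 < 120 → go left; 85 > 68 → go right; 85 < 92 → go left. Place as left child of 92.
Insert 69: 69 > 50 → go right; 69 > 59 → go right; 69 < 120 → go left; 69 > 68 → go right; 69 < 92 → go left; 69 < 85 → go left. Place as left child of 85.

Delete 48 (two children — replace with in-order successor).
After deletion, deepest node is 69 at depth 6.

6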